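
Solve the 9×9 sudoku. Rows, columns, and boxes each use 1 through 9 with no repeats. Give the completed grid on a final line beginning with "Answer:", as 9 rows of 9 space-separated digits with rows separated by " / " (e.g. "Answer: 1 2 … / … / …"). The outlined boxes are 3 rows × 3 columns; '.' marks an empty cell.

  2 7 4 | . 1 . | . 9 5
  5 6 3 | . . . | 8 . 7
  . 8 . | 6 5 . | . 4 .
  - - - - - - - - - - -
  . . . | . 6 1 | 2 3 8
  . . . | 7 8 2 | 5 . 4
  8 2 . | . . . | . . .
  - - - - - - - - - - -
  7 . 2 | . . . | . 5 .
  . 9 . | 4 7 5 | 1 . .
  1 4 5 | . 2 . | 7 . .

Step 1. [r7c2∈{3}] nothing but 3 survives at r7c2, so r7c2=3.
Step 2. [r7c5∈{9}] only 9 remains possible at r7c5, so r7c5=9.
Step 3. [r7c9∈{6}] r7c9 is down to just 6. So r7c9=6.
Step 4. [r6c7∈{6,9}] r6c7 is the only open cell in col 7 admitting 9. So r6c7=9.
Step 5. [r3c9∈{1,2,3}] 2 has one home in row 3: r3c9, so r3c9=2.
Step 6. [r4c4∈{5,9}] 9 has one home in box 5: r4c4, so r4c4=9.
Step 7. [r7c6∈{8}] only 8 remains possible at r7c6 ⇒ r7c6=8.
Step 8. [r1c6∈{3}] r1c6 has the single candidate 3, so r1c6=3.
Step 9. [r5c2∈{1}] nothing but 1 survives at r5c2, so r5c2=1.
Step 10. [r5c8∈{6}] r5c8 is down to just 6. So r5c8=6.
Step 11. [r3c1∈{9}] r3c1 has the single candidate 9 ⇒ r3c1=9.
Step 12. [r6c6∈{4}] r6c6 has the single candidate 4. So r6c6=4.
Step 13. [r6c8∈{1,7}] r6c8 is the only open cell in col 8 admitting 7, so r6c8=7.
Step 14. [r9c4∈{3}] r9c4 has the single candidate 3. So r9c4=3.
Step 15. [r8c3∈{6,8}] in col 3, 8 fits only at r8c3, so r8c3=8.
Step 16. [r6c5∈{3}] r6c5's peers cover all but 3 ⇒ r6c5=3.
Step 17. [r1c7∈{6}] r1c7's peers cover all but 6. So r1c7=6.
Step 18. [r4c2∈{5}] r4c2's peers cover all but 5. So r4c2=5.
Step 19. [r2c8∈{1}] only 1 remains possible at r2c8, so r2c8=1.
Step 20. [r5c1∈{3}] only 3 remains possible at r5c1 ⇒ r5c1=3.
Step 21. [r2c5∈{4}] only 4 remains possible at r2c5 ⇒ r2c5=4.
Step 22. [r8c8∈{2}] nothing but 2 survives at r8c8, so r8c8=2.
Step 23. [r3c6∈{7}] r3c6's peers cover all but 7 ⇒ r3c6=7.
Step 24. [r7c7∈{4}] nothing but 4 survives at r7c7. So r7c7=4.
Step 25. [r9c8∈{8}] r9c8 has the single candidate 8 ⇒ r9c8=8.
Step 26. [r3c3∈{1}] r3c3 is down to just 1, so r3c3=1.
Step 27. [r4c1∈{4}] nothing but 4 survives at r4c1. So r4c1=4.
Step 28. [r3c7∈{3}] nothing but 3 survives at r3c7 ⇒ r3c7=3.
Step 29. [r2c6∈{9}] r2c6's peers cover all but 9, so r2c6=9.
Step 30. [r4c3∈{7}] r4c3's peers cover all but 7 ⇒ r4c3=7.
Step 31. [r6c9∈{1}] r6c9 has the single candidate 1. So r6c9=1.
Step 32. [r6c4∈{5}] only 5 remains possible at r6c4, so r6c4=5.
Step 33. [r2c4∈{2}] r2c4's peers cover all but 2. So r2c4=2.
Step 34. [r5c3∈{9}] nothing but 9 survives at r5c3, so r5c3=9.
Step 35. [r8c9∈{3}] r8c9's peers cover all but 3 ⇒ r8c9=3.
Step 36. [r6c3∈{6}] r6c3 is down to just 6 ⇒ r6c3=6.
Step 37. [r8c1∈{6}] r8c1's peers cover all but 6. So r8c1=6.
Step 38. [r7c4∈{1}] r7c4 has the single candidate 1, so r7c4=1.
Step 39. [r9c6∈{6}] only 6 remains possible at r9c6. So r9c6=6.
Step 40. [r1c4∈{8}] only 8 remains possible at r1c4 ⇒ r1c4=8.
Step 41. [r9c9∈{9}] r9c9 is down to just 9, so r9c9=9.

Answer: 2 7 4 8 1 3 6 9 5 / 5 6 3 2 4 9 8 1 7 / 9 8 1 6 5 7 3 4 2 / 4 5 7 9 6 1 2 3 8 / 3 1 9 7 8 2 5 6 4 / 8 2 6 5 3 4 9 7 1 / 7 3 2 1 9 8 4 5 6 / 6 9 8 4 7 5 1 2 3 / 1 4 5 3 2 6 7 8 9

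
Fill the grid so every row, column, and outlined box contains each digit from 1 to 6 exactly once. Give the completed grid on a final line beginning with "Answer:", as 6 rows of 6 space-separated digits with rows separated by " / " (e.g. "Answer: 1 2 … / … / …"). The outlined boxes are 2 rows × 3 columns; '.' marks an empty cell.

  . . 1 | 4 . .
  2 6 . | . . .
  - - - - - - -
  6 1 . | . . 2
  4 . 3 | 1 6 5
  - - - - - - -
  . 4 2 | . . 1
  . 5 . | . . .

Step 1. [r2c6∈{3}] r2c6's peers cover all but 3, so r2c6=3.
Step 2. [r5c4∈{3,5,6}] row 5 places 6 nowhere but r5c4. So r5c4=6.
Step 3. [r5c5∈{3,5}] in row 5, 5 fits only at r5c5. So r5c5=5.
Step 4. [r5c1∈{3}] nothing but 3 survives at r5c1 ⇒ r5c1=3.
Step 5. [r6c4∈{2,3}] in col 4, 2 fits only at r6c4. So r6c4=2.
Step 6. [r6c5∈{3,4}] in row 6, 3 fits only at r6c5, so r6c5=3.
Step 7. [r2c4∈{5}] r2c4 has the single candidate 5, so r2c4=5.
Step 8. [r3c4∈{3}] r3c4 has the single candidate 3, so r3c4=3.
Step 9. [r1c6∈{6}] r1c6's peers cover all but 6. So r1c6=6.
Step 10. [r3c3∈{5}] r3c3 is down to just 5. So r3c3=5.
Step 11. [r6c3∈{6}] only 6 remains possible at r6c3 ⇒ r6c3=6.
Step 12. [r1c1∈{5}] r1c1's peers cover all but 5 ⇒ r1c1=5.
Step 13. [r1c5∈{2}] nothing but 2 survives at r1c5. So r1c5=2.
Step 14. [r4c2∈{2}] r4c2 has the single candidate 2. So r4c2=2.
Step 15. [r2c5∈{1}] only 1 remains possible at r2c5 ⇒ r2c5=1.
Step 16. [r6c6∈{4}] r6c6 is down to just 4, so r6c6=4.
Step 17. [r2c3∈{4}] r2c3's peers cover all but 4, so r2c3=4.
Step 18. [r6c1∈{1}] r6c1's peers cover all but 1, so r6c1=1.
Step 19. [r1c2∈{3}] r1c2 is down to just 3 ⇒ r1c2=3.
Step 20. [r3c5∈{4}] r3c5 is down to just 4, so r3c5=4.

Answer: 5 3 1 4 2 6 / 2 6 4 5 1 3 / 6 1 5 3 4 2 / 4 2 3 1 6 5 / 3 4 2 6 5 1 / 1 5 6 2 3 4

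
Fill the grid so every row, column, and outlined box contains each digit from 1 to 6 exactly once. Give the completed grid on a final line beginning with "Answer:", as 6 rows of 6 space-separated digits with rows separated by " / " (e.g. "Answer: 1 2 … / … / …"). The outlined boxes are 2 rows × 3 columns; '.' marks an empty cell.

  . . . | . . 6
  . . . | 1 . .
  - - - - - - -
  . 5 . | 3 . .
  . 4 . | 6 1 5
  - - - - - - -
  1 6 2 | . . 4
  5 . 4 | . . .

Step 1. [r1c4∈{2,4,5}] col 4 places 4 nowhere but r1c4, so r1c4=4.
Step 2. [r5c5∈{3,5}] in row 5, 3 fits only at r5c5, so r5c5=3.
Step 3. [r4c1∈{2,3}] 2 has one home in row 4: r4c1 ⇒ r4c1=2.
Step 4. [r1c1∈{3}] only 3 remains possible at r1c1, so r1c1=3.
Step 5. [r2c2∈{2}] r2c2 is down to just 2. So r2c2=2.
Step 6. [r1c5∈{2,5}] r1c5 is the only open cell in row 1 admitting 2, so r1c5=2.
Step 7. [r1c3∈{1,5}] 5 has one home in row 1: r1c3 ⇒ r1c3=5.
Step 8. [r3c1∈{6}] nothing but 6 survives at r3c1. So r3c1=6.
Step 9. [r3c6∈{2}] r3c6 is down to just 2, so r3c6=2.
Step 10. [r3c5∈{4}] nothing but 4 survives at r3c5 ⇒ r3c5=4.
Step 11. [r4c3∈{3}] nothing but 3 survives at r4c3, so r4c3=3.
Step 12. [r6c6∈{1}] r6c6's peers cover all but 1. So r6c6=1.
Step 13. [r2c6∈{3}] r2c6's peers cover all but 3. So r2c6=3.
Step 14. [r2c5∈{5}] r2c5's peers cover all but 5 ⇒ r2c5=5.
Step 15. [r6c5∈{6}] r6c5 is down to just 6. So r6c5=6.
Step 16. [r1c2∈{1}] only 1 remains possible at r1c2 ⇒ r1c2=1.
Step 17. [r5c4∈{5}] r5c4 has the single candidate 5. So r5c4=5.
Step 18. [r2c1∈{4}] r2c1's peers cover all but 4 ⇒ r2c1=4.
Step 19. [r6c2∈{3}] r6c2 is down to just 3 ⇒ r6c2=3.
Step 20. [r6c4∈{2}] r6c4 has the single candidate 2, so r6c4=2.
Step 21. [r2c3∈{6}] only 6 remains possible at r2c3, so r2c3=6.
Step 22. [r3c3∈{1}] only 1 remains possible at r3c3. So r3c3=1.

Answer: 3 1 5 4 2 6 / 4 2 6 1 5 3 / 6 5 1 3 4 2 / 2 4 3 6 1 5 / 1 6 2 5 3 4 / 5 3 4 2 6 1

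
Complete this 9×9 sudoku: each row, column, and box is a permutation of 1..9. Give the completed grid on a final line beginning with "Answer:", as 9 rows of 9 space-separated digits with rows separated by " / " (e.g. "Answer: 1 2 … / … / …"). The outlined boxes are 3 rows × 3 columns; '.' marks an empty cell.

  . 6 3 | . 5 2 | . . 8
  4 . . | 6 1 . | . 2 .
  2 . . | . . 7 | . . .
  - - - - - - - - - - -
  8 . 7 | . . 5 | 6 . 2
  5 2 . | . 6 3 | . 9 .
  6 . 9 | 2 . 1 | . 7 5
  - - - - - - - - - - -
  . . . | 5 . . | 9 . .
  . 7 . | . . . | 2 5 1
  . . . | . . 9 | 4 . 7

Step 1. [r2c6∈{8}] nothing but 8 survives at r2c6 ⇒ r2c6=8.
Step 2. [r2c3∈{5}] nothing but 5 survives at r2c3 ⇒ r2c3=5.
Step 3. [r9c4∈{1,3,8}] r9c4 is the only open cell in col 4 admitting 1 ⇒ r9c4=1.
Step 4. [r9c1∈{3}] r9c1's peers cover all but 3, so r9c1=3.
Step 5. [r5c9∈{4}] r5c9 is down to just 4 ⇒ r5c9=4.
Step 6. [r7c5∈{2,3,4,7,8}] across row 7, 7 lands solely at r7c5, so r7c5=7.
Step 7. [r7c3∈{1,2,4,6,8}] row 7 places 2 nowhere but r7c3, so r7c3=2.
Step 8. [r8c3∈{4,6,8}] in col 3, 4 fits only at r8c3 ⇒ r8c3=4.
Step 9. [r2c2∈{9}] only 9 remains possible at r2c2, so r2c2=9.
Step 10. [r2c9∈{3}] nothing but 3 survives at r2c9, so r2c9=3.
Step 11. [r1c4∈{4,9}] 9 has one home in row 1: r1c4, so r1c4=9.
Step 12. [r4c4∈{4}] r4c4 has the single candidate 4, so r4c4=4.
Step 13. [r7c9∈{6}] r7c9 has the single candidate 6 ⇒ r7c9=6.
Step 14. [r9c8∈{8}] r9c8 is down to just 8 ⇒ r9c8=8.
Step 15. [r5c3∈{1}] nothing but 1 survives at r5c3 ⇒ r5c3=1.
Step 16. [r6c5∈{8}] only 8 remains possible at r6c5. So r6c5=8.
Step 17. [r4c8∈{1,3}] r4c8 is the only open cell in row 4 admitting 1, so r4c8=1.
Step 18. [r7c1∈{1}] r7c1 has the single candidate 1, so r7c1=1.
Step 19. [r3c4∈{3}] r3c4's peers cover all but 3. So r3c4=3.
Step 20. [r3c2∈{1,8}] r3c2 is the only open cell in col 2 admitting 1, so r3c2=1.
Step 21. [r1c1∈{7}] only 7 remains possible at r1c1. So r1c1=7.
Step 22. [r6c2∈{3,4}] 4 has one home in row 6: r6c2. So r6c2=4.
Step 23. [r3c5∈{4}] r3c5 has the single candidate 4. So r3c5=4.
Step 24. [r7c8∈{3}] r7c8 is down to just 3, so r7c8=3.
Step 25. [r8c5∈{3}] only 3 remains possible at r8c5. So r8c5=3.
Step 26. [r9c5∈{2}] r9c5 has the single candidate 2 ⇒ r9c5=2.
Step 27. [r2c7∈{7}] nothing but 7 survives at r2c7, so r2c7=7.
Step 28. [r3c3∈{8}] r3c3 has the single candidate 8 ⇒ r3c3=8.
Step 29. [r4c5∈{9}] only 9 remains possible at r4c5 ⇒ r4c5=9.
Step 30. [r3c8∈{6}] r3c8 has the single candidate 6, so r3c8=6.
Step 31. [r3c9∈{9}] r3c9 is down to just 9 ⇒ r3c9=9.
Step 32. [r9c3∈{6}] nothing but 6 survives at r9c3. So r9c3=6.
Step 33. [r5c7∈{8}] r5c7's peers cover all but 8 ⇒ r5c7=8.
Step 34. [r7c6∈{4}] r7c6 is down to just 4. So r7c6=4.
Step 35. [r1c7∈{1}] only 1 remains possible at r1c7. So r1c7=1.
Step 36. [r1c8∈{4}] r1c8's peers cover all but 4. So r1c8=4.
Step 37. [r7c2∈{8}] nothing but 8 survives at r7c2 ⇒ r7c2=8.
Step 38. [r9c2∈{5}] nothing but 5 survives at r9c2, so r9c2=5.
Step 39. [r3c7∈{5}] only 5 remains possible at r3c7. So r3c7=5.
Step 40. [r8c6∈{6}] r8c6 is down to just 6. So r8c6=6.
Step 41. [r4c2∈{3}] r4c2's peers cover all but 3, so r4c2=3.
Step 42. [r8c4∈{8}] nothing but 8 survives at r8c4, so r8c4=8.
Step 43. [r5c4∈{7}] r5c4 is down to just 7, so r5c4=7.
Step 44. [r8c1∈{9}] r8c1 is down to just 9 ⇒ r8c1=9.
Step 45. [r6c7∈{3}] only 3 remains possible at r6c7, so r6c7=3.

Answer: 7 6 3 9 5 2 1 4 8 / 4 9 5 6 1 8 7 2 3 / 2 1 8 3 4 7 5 6 9 / 8 3 7 4 9 5 6 1 2 / 5 2 1 7 6 3 8 9 4 / 6 4 9 2 8 1 3 7 5 / 1 8 2 5 7 4 9 3 6 / 9 7 4 8 3 6 2 5 1 / 3 5 6 1 2 9 4 8 7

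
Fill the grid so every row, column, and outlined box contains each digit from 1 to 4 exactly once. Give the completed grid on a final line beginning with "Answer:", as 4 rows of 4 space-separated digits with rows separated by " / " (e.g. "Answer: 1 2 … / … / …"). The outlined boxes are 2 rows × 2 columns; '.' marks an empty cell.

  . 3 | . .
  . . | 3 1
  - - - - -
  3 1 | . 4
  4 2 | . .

Step 1. [r1c4∈{2}] only 2 remains possible at r1c4. So r1c4=2.
Step 2. [r4c4∈{3}] only 3 remains possible at r4c4 ⇒ r4c4=3.
Step 3. [r3c3∈{2}] r3c3 has the single candidate 2 ⇒ r3c3=2.
Step 4. [r2c1∈{2}] r2c1 is down to just 2 ⇒ r2c1=2.
Step 5. [r4c3∈{1}] r4c3 is down to just 1 ⇒ r4c3=1.
Step 6. [r1c1∈{1}] r1c1 has the single candidate 1 ⇒ r1c1=1.
Step 7. [r1c3∈{4}] only 4 remains possible at r1c3, so r1c3=4.
Step 8. [r2c2∈{4}] r2c2's peers cover all but 4, so r2c2=4.

Answer: 1 3 4 2 / 2 4 3 1 / 3 1 2 4 / 4 2 1 3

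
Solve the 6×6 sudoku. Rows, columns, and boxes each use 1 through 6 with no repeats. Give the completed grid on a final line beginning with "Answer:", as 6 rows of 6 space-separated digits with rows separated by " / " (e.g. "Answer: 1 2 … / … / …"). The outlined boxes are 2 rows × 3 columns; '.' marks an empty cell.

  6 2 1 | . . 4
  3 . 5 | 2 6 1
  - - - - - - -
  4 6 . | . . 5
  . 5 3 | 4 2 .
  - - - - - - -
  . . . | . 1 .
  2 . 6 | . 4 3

Step 1. [r6c4∈{5}] nothing but 5 survives at r6c4. So r6c4=5.
Step 2. [r3c5∈{3}] only 3 remains possible at r3c5 ⇒ r3c5=3.
Step 3. [r5c2∈{3,4}] r5c2 is the only open cell in row 5 admitting 3. So r5c2=3.
Step 4. [r5c6∈{2,6}] across row 5, 2 lands solely at r5c6, so r5c6=2.
Step 5. [r1c5∈{5}] r1c5's peers cover all but 5, so r1c5=5.
Step 6. [r5c3∈{4}] only 4 remains possible at r5c3. So r5c3=4.
Step 7. [r3c4∈{1}] r3c4 has the single candidate 1. So r3c4=1.
Step 8. [r3c3∈{2}] r3c3 has the single candidate 2 ⇒ r3c3=2.
Step 9. [r4c1∈{1}] only 1 remains possible at r4c1 ⇒ r4c1=1.
Step 10. [r2c2∈{4}] r2c2 has the single candidate 4 ⇒ r2c2=4.
Step 11. [r6c2∈{1}] only 1 remains possible at r6c2, so r6c2=1.
Step 12. [r5c1∈{5}] r5c1 has the single candidate 5. So r5c1=5.
Step 13. [r4c6∈{6}] nothing but 6 survives at r4c6. So r4c6=6.
Step 14. [r5c4∈{6}] r5c4's peers cover all but 6. So r5c4=6.
Step 15. [r1c4∈{3}] r1c4 is down to just 3, so r1c4=3.

Answer: 6 2 1 3 5 4 / 3 4 5 2 6 1 / 4 6 2 1 3 5 / 1 5 3 4 2 6 / 5 3 4 6 1 2 / 2 1 6 5 4 3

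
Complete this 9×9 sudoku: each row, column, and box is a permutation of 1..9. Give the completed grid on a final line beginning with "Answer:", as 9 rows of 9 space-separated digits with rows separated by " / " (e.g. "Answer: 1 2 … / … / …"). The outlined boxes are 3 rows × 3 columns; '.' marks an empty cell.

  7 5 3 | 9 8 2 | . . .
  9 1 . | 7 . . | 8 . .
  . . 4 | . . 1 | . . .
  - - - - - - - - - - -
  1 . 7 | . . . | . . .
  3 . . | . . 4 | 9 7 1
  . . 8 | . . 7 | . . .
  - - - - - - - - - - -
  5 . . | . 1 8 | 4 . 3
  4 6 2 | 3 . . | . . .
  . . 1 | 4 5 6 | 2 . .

Step 1. [r5c2∈{2}] r5c2 is down to just 2 ⇒ r5c2=2.
Step 2. [r5c5∈{6}] r5c5 has the single candidate 6. So r5c5=6.
Step 3. [r7c8∈{6,9}] across row 7, 6 lands solely at r7c8. So r7c8=6.
Step 4. [r3c5∈{3}] r3c5 has the single candidate 3, so r3c5=3.
Step 5. [r2c8∈{2,3,4,5}] across row 2, 3 lands solely at r2c8. So r2c8=3.
Step 6. [r2c9∈{2,4,5,6}] row 2 places 2 nowhere but r2c9. So r2c9=2.
Step 7. [r3c4∈{5,6}] r3c4 is the only open cell in col 4 admitting 6 ⇒ r3c4=6.
Step 8. [r8c6∈{9}] r8c6 has the single candidate 9. So r8c6=9.
Step 9. [r9c1∈{8}] r9c1 is down to just 8 ⇒ r9c1=8.
Step 10. [r6c7∈{3,5,6}] row 6 places 3 nowhere but r6c7. So r6c7=3.
Step 11. [r9c8∈{9}] r9c8 has the single candidate 9, so r9c8=9.
Step 12. [r3c8∈{5}] only 5 remains possible at r3c8, so r3c8=5.
Step 13. [r9c9∈{7}] r9c9 has the single candidate 7. So r9c9=7.
Step 14. [r6c4∈{1,2,5}] in row 6, 1 fits only at r6c4 ⇒ r6c4=1.
Step 15. [r6c9∈{4,5,6}] row 6 places 5 nowhere but r6c9. So r6c9=5.
Step 16. [r8c9∈{8}] only 8 remains possible at r8c9 ⇒ r8c9=8.
Step 17. [r4c8∈{2,4,8}] 8 has one home in col 8: r4c8, so r4c8=8.
Step 18. [r4c7∈{6}] only 6 remains possible at r4c7. So r4c7=6.
Step 19. [r4c9∈{4}] r4c9 is down to just 4. So r4c9=4.
Step 20. [r4c2∈{9}] r4c2 has the single candidate 9, so r4c2=9.
Step 21. [r8c8∈{1}] r8c8 has the single candidate 1. So r8c8=1.
Step 22. [r4c5∈{2}] nothing but 2 survives at r4c5, so r4c5=2.
Step 23. [r4c4∈{5}] only 5 remains possible at r4c4 ⇒ r4c4=5.
Step 24. [r2c6∈{5}] r2c6's peers cover all but 5. So r2c6=5.
Step 25. [r2c3∈{6}] r2c3 has the single candidate 6 ⇒ r2c3=6.
Step 26. [r6c1∈{6}] nothing but 6 survives at r6c1, so r6c1=6.
Step 27. [r3c1∈{2}] r3c1's peers cover all but 2, so r3c1=2.
Step 28. [r5c3∈{5}] only 5 remains possible at r5c3 ⇒ r5c3=5.
Step 29. [r7c4∈{2}] r7c4's peers cover all but 2, so r7c4=2.
Step 30. [r3c9∈{9}] r3c9 is down to just 9, so r3c9=9.
Step 31. [r1c8∈{4}] r1c8 has the single candidate 4, so r1c8=4.
Step 32. [r8c5∈{7}] nothing but 7 survives at r8c5 ⇒ r8c5=7.
Step 33. [r4c6∈{3}] r4c6 has the single candidate 3, so r4c6=3.
Step 34. [r6c2∈{4}] r6c2 has the single candidate 4, so r6c2=4.
Step 35. [r6c5∈{9}] r6c5 has the single candidate 9 ⇒ r6c5=9.
Step 36. [r2c5∈{4}] r2c5 is down to just 4, so r2c5=4.
Step 37. [r3c2∈{8}] r3c2 is down to just 8. So r3c2=8.
Step 38. [r7c2∈{7}] nothing but 7 survives at r7c2. So r7c2=7.
Step 39. [r7c3∈{9}] r7c3's peers cover all but 9. So r7c3=9.
Step 40. [r3c7∈{7}] r3c7 has the single candidate 7. So r3c7=7.
Step 41. [r8c7∈{5}] r8c7 has the single candidate 5. So r8c7=5.
Step 42. [r5c4∈{8}] only 8 remains possible at r5c4, so r5c4=8.
Step 43. [r6c8∈{2}] r6c8 is down to just 2, so r6c8=2.
Step 44. [r1c7∈{1}] r1c7's peers cover all but 1 ⇒ r1c7=1.
Step 45. [r9c2∈{3}] r9c2 has the single candidate 3. So r9c2=3.
Step 46. [r1c9∈{6}] r1c9's peers cover all but 6 ⇒ r1c9=6.

Answer: 7 5 3 9 8 2 1 4 6 / 9 1 6 7 4 5 8 3 2 / 2 8 4 6 3 1 7 5 9 / 1 9 7 5 2 3 6 8 4 / 3 2 5 8 6 4 9 7 1 / 6 4 8 1 9 7 3 2 5 / 5 7 9 2 1 8 4 6 3 / 4 6 2 3 7 9 5 1 8 / 8 3 1 4 5 6 2 9 7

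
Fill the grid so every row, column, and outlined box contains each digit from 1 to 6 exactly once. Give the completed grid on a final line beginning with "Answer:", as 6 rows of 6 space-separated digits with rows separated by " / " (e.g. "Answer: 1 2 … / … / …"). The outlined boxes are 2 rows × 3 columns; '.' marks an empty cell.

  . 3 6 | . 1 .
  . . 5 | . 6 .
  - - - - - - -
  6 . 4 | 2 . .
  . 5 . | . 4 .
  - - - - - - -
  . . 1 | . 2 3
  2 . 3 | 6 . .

Step 1. [r1c1∈{4}] r1c1 is down to just 4 ⇒ r1c1=4.
Step 2. [r4c4∈{1,3}] r4c4 is the only open cell in col 4 admitting 1. So r4c4=1.
Step 3. [r6c5∈{5}] only 5 remains possible at r6c5. So r6c5=5.
Step 4. [r5c4∈{4}] r5c4 has the single candidate 4 ⇒ r5c4=4.
Step 5. [r2c2∈{1,2}] in col 2, 2 fits only at r2c2 ⇒ r2c2=2.
Step 6. [r1c4∈{5}] r1c4 is down to just 5. So r1c4=5.
Step 7. [r4c1∈{3}] nothing but 3 survives at r4c1. So r4c1=3.
Step 8. [r2c1∈{1}] r2c1's peers cover all but 1, so r2c1=1.
Step 9. [r3c6∈{5}] r3c6 is down to just 5, so r3c6=5.
Step 10. [r4c6∈{6}] r4c6 is down to just 6. So r4c6=6.
Step 11. [r1c6∈{2}] only 2 remains possible at r1c6 ⇒ r1c6=2.
Step 12. [r3c2∈{1}] r3c2's peers cover all but 1, so r3c2=1.
Step 13. [r2c4∈{3}] r2c4's peers cover all but 3 ⇒ r2c4=3.
Step 14. [r6c6∈{1}] nothing but 1 survives at r6c6. So r6c6=1.
Step 15. [r4c3∈{2}] r4c3's peers cover all but 2 ⇒ r4c3=2.
Step 16. [r6c2∈{4}] r6c2 has the single candidate 4 ⇒ r6c2=4.
Step 17. [r5c2∈{6}] r5c2 has the single candidate 6. So r5c2=6.
Step 18. [r3c5∈{3}] nothing but 3 survives at r3c5, so r3c5=3.
Step 19. [r5c1∈{5}] nothing but 5 survives at r5c1, so r5c1=5.
Step 20. [r2c6∈{4}] only 4 remains possible at r2c6, so r2c6=4.

Answer: 4 3 6 5 1 2 / 1 2 5 3 6 4 / 6 1 4 2 3 5 / 3 5 2 1 4 6 / 5 6 1 4 2 3 / 2 4 3 6 5 1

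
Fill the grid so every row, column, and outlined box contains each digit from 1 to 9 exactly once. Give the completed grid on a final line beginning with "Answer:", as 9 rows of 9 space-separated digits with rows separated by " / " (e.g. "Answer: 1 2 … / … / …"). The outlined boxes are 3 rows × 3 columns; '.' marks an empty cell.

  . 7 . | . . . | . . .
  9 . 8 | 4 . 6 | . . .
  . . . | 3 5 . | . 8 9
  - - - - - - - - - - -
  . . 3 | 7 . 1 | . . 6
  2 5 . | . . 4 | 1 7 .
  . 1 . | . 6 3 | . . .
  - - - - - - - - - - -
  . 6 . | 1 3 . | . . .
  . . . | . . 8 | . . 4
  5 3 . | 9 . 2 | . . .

Step 1. [r2c2∈{2}] only 2 remains possible at r2c2, so r2c2=2.
Step 2. [r3c7∈{2,4,6,7}] in row 3, 2 fits only at r3c7, so r3c7=2.
Step 3. [r4c2∈{4,8,9}] in col 2, 8 fits only at r4c2 ⇒ r4c2=8.
Step 4. [r4c1∈{4}] nothing but 4 survives at r4c1, so r4c1=4.
Step 5. [r8c5∈{7}] r8c5 is down to just 7, so r8c5=7.
Step 6. [r6c4∈{2,5,8}] across box 5, 5 lands solely at r6c4 ⇒ r6c4=5.
Step 7. [r7c3∈{2,4,7,9}] across row 7, 4 lands solely at r7c3, so r7c3=4.
Step 8. [r1c1∈{1,3,6}] 3 has one home in col 1: r1c1 ⇒ r1c1=3.
Step 9. [r1c3∈{1,5,6}] r1c3 is the only open cell in col 3 admitting 5. So r1c3=5.
Step 10. [r1c9∈{1}] only 1 remains possible at r1c9. So r1c9=1.
Step 11. [r8c1∈{1}] nothing but 1 survives at r8c1, so r8c1=1.
Step 12. [r9c3∈{7}] r9c3 is down to just 7, so r9c3=7.
Step 13. [r9c9∈{8}] r9c9 has the single candidate 8, so r9c9=8.
Step 14. [r6c3∈{9}] only 9 remains possible at r6c3, so r6c3=9.
Step 15. [r9c7∈{6}] only 6 remains possible at r9c7 ⇒ r9c7=6.
Step 16. [r4c5∈{2,9}] r4c5 is the only open cell in box 5 admitting 2 ⇒ r4c5=2.
Step 17. [r7c6∈{5}] only 5 remains possible at r7c6 ⇒ r7c6=5.
Step 18. [r2c9∈{3,5,7}] across col 9, 5 lands solely at r2c9, so r2c9=5.
Step 19. [r2c8∈{3}] r2c8's peers cover all but 3 ⇒ r2c8=3.
Step 20. [r7c9∈{2,7}] r7c9 is the only open cell in col 9 admitting 7. So r7c9=7.
Step 21. [r7c7∈{9}] nothing but 9 survives at r7c7, so r7c7=9.
Step 22. [r5c4∈{8}] r5c4 has the single candidate 8. So r5c4=8.
Step 23. [r4c7∈{5}] only 5 remains possible at r4c7, so r4c7=5.
Step 24. [r1c7∈{4}] only 4 remains possible at r1c7, so r1c7=4.
Step 25. [r7c8∈{2}] nothing but 2 survives at r7c8 ⇒ r7c8=2.
Step 26. [r1c5∈{8,9}] in row 1, 8 fits only at r1c5 ⇒ r1c5=8.
Step 27. [r5c3∈{6}] only 6 remains possible at r5c3. So r5c3=6.
Step 28. [r8c4∈{6}] r8c4's peers cover all but 6 ⇒ r8c4=6.
Step 29. [r6c8∈{4}] only 4 remains possible at r6c8 ⇒ r6c8=4.
Step 30. [r2c5∈{1}] r2c5 is down to just 1 ⇒ r2c5=1.
Step 31. [r1c4∈{2}] r1c4's peers cover all but 2. So r1c4=2.
Step 32. [r3c2∈{4}] only 4 remains possible at r3c2, so r3c2=4.
Step 33. [r1c6∈{9}] r1c6's peers cover all but 9, so r1c6=9.
Step 34. [r6c7∈{8}] r6c7 has the single candidate 8. So r6c7=8.
Step 35. [r2c7∈{7}] r2c7 is down to just 7 ⇒ r2c7=7.
Step 36. [r6c1∈{7}] r6c1 is down to just 7, so r6c1=7.
Step 37. [r5c5∈{9}] r5c5's peers cover all but 9, so r5c5=9.
Step 38. [r3c1∈{6}] r3c1 has the single candidate 6 ⇒ r3c1=6.
Step 39. [r4c8∈{9}] r4c8 is down to just 9. So r4c8=9.
Step 40. [r8c7∈{3}] r8c7 has the single candidate 3, so r8c7=3.
Step 41. [r1c8∈{6}] r1c8's peers cover all but 6, so r1c8=6.
Step 42. [r8c2∈{9}] r8c2's peers cover all but 9 ⇒ r8c2=9.
Step 43. [r8c8∈{5}] r8c8 is down to just 5 ⇒ r8c8=5.
Step 44. [r3c3∈{1}] r3c3 is down to just 1. So r3c3=1.
Step 45. [r7c1∈{8}] r7c1's peers cover all but 8 ⇒ r7c1=8.
Step 46. [r8c3∈{2}] r8c3 has the single candidate 2 ⇒ r8c3=2.
Step 47. [r9c8∈{1}] r9c8 has the single candidate 1. So r9c8=1.
Step 48. [r6c9∈{2}] r6c9 has the single candidate 2, so r6c9=2.
Step 49. [r5c9∈{3}] only 3 remains possible at r5c9 ⇒ r5c9=3.
Step 50. [r9c5∈{4}] only 4 remains possible at r9c5. So r9c5=4.
Step 51. [r3c6∈{7}] r3c6 has the single candidate 7. So r3c6=7.

Answer: 3 7 5 2 8 9 4 6 1 / 9 2 8 4 1 6 7 3 5 / 6 4 1 3 5 7 2 8 9 / 4 8 3 7 2 1 5 9 6 / 2 5 6 8 9 4 1 7 3 / 7 1 9 5 6 3 8 4 2 / 8 6 4 1 3 5 9 2 7 / 1 9 2 6 7 8 3 5 4 / 5 3 7 9 4 2 6 1 8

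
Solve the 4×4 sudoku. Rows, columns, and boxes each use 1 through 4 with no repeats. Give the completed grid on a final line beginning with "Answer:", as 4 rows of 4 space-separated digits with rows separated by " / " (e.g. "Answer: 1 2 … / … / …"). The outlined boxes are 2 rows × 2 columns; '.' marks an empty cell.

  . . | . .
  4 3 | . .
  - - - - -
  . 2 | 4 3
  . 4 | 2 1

Step 1. [r1c2∈{1}] r1c2's peers cover all but 1 ⇒ r1c2=1.
Step 2. [r2c4∈{2}] r2c4 is down to just 2, so r2c4=2.
Step 3. [r2c3∈{1}] only 1 remains possible at r2c3, so r2c3=1.
Step 4. [r1c3∈{3}] r1c3 has the single candidate 3, so r1c3=3.
Step 5. [r1c4∈{4}] r1c4's peers cover all but 4. So r1c4=4.
Step 6. [r4c1∈{3}] only 3 remains possible at r4c1. So r4c1=3.
Step 7. [r1c1∈{2}] r1c1's peers cover all but 2, so r1c1=2.
Step 8. [r3c1∈{1}] r3c1's peers cover all but 1 ⇒ r3c1=1.

Answer: 2 1 3 4 / 4 3 1 2 / 1 2 4 3 / 3 4 2 1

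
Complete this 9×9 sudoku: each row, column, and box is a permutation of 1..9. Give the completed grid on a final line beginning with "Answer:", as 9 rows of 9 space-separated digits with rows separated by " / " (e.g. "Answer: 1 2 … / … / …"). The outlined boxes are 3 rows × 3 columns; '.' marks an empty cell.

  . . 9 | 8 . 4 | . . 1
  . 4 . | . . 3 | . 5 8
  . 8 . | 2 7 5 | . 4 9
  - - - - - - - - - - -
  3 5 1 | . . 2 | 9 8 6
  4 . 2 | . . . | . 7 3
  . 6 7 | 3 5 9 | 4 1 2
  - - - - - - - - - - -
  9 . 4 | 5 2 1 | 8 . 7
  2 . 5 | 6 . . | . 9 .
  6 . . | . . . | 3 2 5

Step 1. [r1c5∈{6}] r1c5 has the single candidate 6. So r1c5=6.
Step 2. [r1c2∈{2,3,7}] col 2 places 2 nowhere but r1c2 ⇒ r1c2=2.
Step 3. [r4c5∈{4}] r4c5 is down to just 4. So r4c5=4.
Step 4. [r9c4∈{4,7,9}] row 9 places 4 nowhere but r9c4. So r9c4=4.
Step 5. [r5c4∈{1}] r5c4 has the single candidate 1 ⇒ r5c4=1.
Step 6. [r5c5∈{8}] nothing but 8 survives at r5c5, so r5c5=8.
Step 7. [r2c7∈{2,6,7}] r2c7 is the only open cell in row 2 admitting 2 ⇒ r2c7=2.
Step 8. [r2c1∈{1,7}] row 2 places 7 nowhere but r2c1 ⇒ r2c1=7.
Step 9. [r8c6∈{7,8}] 8 has one home in row 8: r8c6. So r8c6=8.
Step 10. [r8c2∈{1,3,7}] 7 has one home in row 8: r8c2 ⇒ r8c2=7.
Step 11. [r3c3∈{3,6}] r3c3 is the only open cell in row 3 admitting 3, so r3c3=3.
Step 12. [r9c5∈{9}] nothing but 9 survives at r9c5. So r9c5=9.
Step 13. [r9c2∈{1}] r9c2's peers cover all but 1. So r9c2=1.
Step 14. [r1c7∈{7}] only 7 remains possible at r1c7, so r1c7=7.
Step 15. [r6c1∈{8}] r6c1 is down to just 8 ⇒ r6c1=8.
Step 16. [r9c6∈{7}] r9c6 is down to just 7. So r9c6=7.
Step 17. [r4c4∈{7}] r4c4 has the single candidate 7, so r4c4=7.
Step 18. [r5c6∈{6}] r5c6's peers cover all but 6. So r5c6=6.
Step 19. [r3c7∈{6}] r3c7's peers cover all but 6 ⇒ r3c7=6.
Step 20. [r7c8∈{6}] nothing but 6 survives at r7c8. So r7c8=6.
Step 21. [r5c7∈{5}] only 5 remains possible at r5c7 ⇒ r5c7=5.
Step 22. [r7c2∈{3}] r7c2's peers cover all but 3. So r7c2=3.
Step 23. [r9c3∈{8}] r9c3 has the single candidate 8. So r9c3=8.
Step 24. [r2c4∈{9}] nothing but 9 survives at r2c4. So r2c4=9.
Step 25. [r8c5∈{3}] r8c5 has the single candidate 3. So r8c5=3.
Step 26. [r2c3∈{6}] r2c3's peers cover all but 6. So r2c3=6.
Step 27. [r1c8∈{3}] r1c8's peers cover all but 3 ⇒ r1c8=3.
Step 28. [r8c7∈{1}] only 1 remains possible at r8c7 ⇒ r8c7=1.
Step 29. [r3c1∈{1}] nothing but 1 survives at r3c1. So r3c1=1.
Step 30. [r2c5∈{1}] nothing but 1 survives at r2c5, so r2c5=1.
Step 31. [r1c1∈{5}] r1c1 has the single candidate 5, so r1c1=5.
Step 32. [r5c2∈{9}] r5c2's peers cover all but 9. So r5c2=9.
Step 33. [r8c9∈{4}] only 4 remains possible at r8c9, so r8c9=4.

Answer: 5 2 9 8 6 4 7 3 1 / 7 4 6 9 1 3 2 5 8 / 1 8 3 2 7 5 6 4 9 / 3 5 1 7 4 2 9 8 6 / 4 9 2 1 8 6 5 7 3 / 8 6 7 3 5 9 4 1 2 / 9 3 4 5 2 1 8 6 7 / 2 7 5 6 3 8 1 9 4 / 6 1 8 4 9 7 3 2 5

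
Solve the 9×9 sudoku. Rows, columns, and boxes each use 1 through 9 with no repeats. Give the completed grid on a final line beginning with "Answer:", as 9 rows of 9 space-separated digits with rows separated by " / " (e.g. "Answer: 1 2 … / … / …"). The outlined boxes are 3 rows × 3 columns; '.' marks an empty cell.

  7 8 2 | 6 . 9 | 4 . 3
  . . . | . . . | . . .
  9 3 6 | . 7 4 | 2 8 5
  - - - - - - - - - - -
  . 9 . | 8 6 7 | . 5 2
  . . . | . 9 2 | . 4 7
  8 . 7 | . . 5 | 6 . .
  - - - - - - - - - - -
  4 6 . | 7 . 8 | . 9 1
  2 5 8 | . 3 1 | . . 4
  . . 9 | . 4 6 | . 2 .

Step 1. [r5c2∈{1}] r5c2 has the single candidate 1 ⇒ r5c2=1.
Step 2. [r2c3∈{1,4,5}] in col 3, 1 fits only at r2c3 ⇒ r2c3=1.
Step 3. [r4c1∈{3}] r4c1 has the single candidate 3, so r4c1=3.
Step 4. [r9c7∈{3,5,7,8}] row 9 places 3 nowhere but r9c7, so r9c7=3.
Step 5. [r1c5∈{1,5}] r1c5 is the only open cell in row 1 admitting 5, so r1c5=5.
Step 6. [r6c4∈{1,3,4}] 4 has one home in col 4: r6c4. So r6c4=4.
Step 7. [r2c9∈{6,9}] 6 has one home in col 9: r2c9 ⇒ r2c9=6.
Step 8. [r2c8∈{7}] only 7 remains possible at r2c8. So r2c8=7.
Step 9. [r2c4∈{2,3}] 2 has one home in col 4: r2c4. So r2c4=2.
Step 10. [r5c1∈{5,6}] in row 5, 6 fits only at r5c1. So r5c1=6.
Step 11. [r1c8∈{1}] r1c8 is down to just 1, so r1c8=1.
Step 12. [r8c8∈{6}] r8c8 has the single candidate 6 ⇒ r8c8=6.
Step 13. [r4c7∈{1}] nothing but 1 survives at r4c7 ⇒ r4c7=1.
Step 14. [r5c4∈{3}] only 3 remains possible at r5c4, so r5c4=3.
Step 15. [r6c2∈{2}] only 2 remains possible at r6c2, so r6c2=2.
Step 16. [r6c8∈{3}] nothing but 3 survives at r6c8, so r6c8=3.
Step 17. [r2c7∈{9}] r2c7 is down to just 9. So r2c7=9.
Step 18. [r7c7∈{5}] r7c7 is down to just 5 ⇒ r7c7=5.
Step 19. [r7c5∈{2}] only 2 remains possible at r7c5 ⇒ r7c5=2.
Step 20. [r2c6∈{3}] r2c6's peers cover all but 3. So r2c6=3.
Step 21. [r7c3∈{3}] r7c3's peers cover all but 3. So r7c3=3.
Step 22. [r4c3∈{4}] r4c3 is down to just 4 ⇒ r4c3=4.
Step 23. [r3c4∈{1}] only 1 remains possible at r3c4 ⇒ r3c4=1.
Step 24. [r2c2∈{4}] r2c2 has the single candidate 4 ⇒ r2c2=4.
Step 25. [r9c4∈{5}] r9c4 is down to just 5. So r9c4=5.
Step 26. [r8c7∈{7}] nothing but 7 survives at r8c7. So r8c7=7.
Step 27. [r6c9∈{9}] r6c9 is down to just 9. So r6c9=9.
Step 28. [r6c5∈{1}] r6c5 has the single candidate 1. So r6c5=1.
Step 29. [r8c4∈{9}] r8c4's peers cover all but 9 ⇒ r8c4=9.
Step 30. [r9c2∈{7}] r9c2 has the single candidate 7. So r9c2=7.
Step 31. [r2c5∈{8}] nothing but 8 survives at r2c5. So r2c5=8.
Step 32. [r9c9∈{8}] nothing but 8 survives at r9c9. So r9c9=8.
Step 33. [r9c1∈{1}] r9c1 is down to just 1 ⇒ r9c1=1.
Step 34. [r5c7∈{8}] only 8 remains possible at r5c7 ⇒ r5c7=8.
Step 35. [r5c3∈{5}] only 5 remains possible at r5c3. So r5c3=5.
Step 36. [r2c1∈{5}] r2c1's peers cover all but 5, so r2c1=5.

Answer: 7 8 2 6 5 9 4 1 3 / 5 4 1 2 8 3 9 7 6 / 9 3 6 1 7 4 2 8 5 / 3 9 4 8 6 7 1 5 2 / 6 1 5 3 9 2 8 4 7 / 8 2 7 4 1 5 6 3 9 / 4 6 3 7 2 8 5 9 1 / 2 5 8 9 3 1 7 6 4 / 1 7 9 5 4 6 3 2 8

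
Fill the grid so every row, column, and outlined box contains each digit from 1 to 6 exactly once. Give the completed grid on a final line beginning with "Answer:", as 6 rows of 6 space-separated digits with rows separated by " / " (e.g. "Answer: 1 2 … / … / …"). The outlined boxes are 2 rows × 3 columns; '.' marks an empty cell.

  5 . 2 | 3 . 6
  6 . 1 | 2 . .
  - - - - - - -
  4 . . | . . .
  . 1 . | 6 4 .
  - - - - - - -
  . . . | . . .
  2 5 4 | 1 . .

Step 1. [r4c6∈{2,3,5}] across row 4, 2 lands solely at r4c6, so r4c6=2.
Step 2. [r3c4∈{5}] r3c4's peers cover all but 5. So r3c4=5.
Step 3. [r6c6∈{3}] r6c6's peers cover all but 3 ⇒ r6c6=3.
Step 4. [r4c1∈{3}] r4c1 is down to just 3. So r4c1=3.
Step 5. [r2c6∈{4,5}] 4 has one home in box 2: r2c6 ⇒ r2c6=4.
Step 6. [r5c3∈{3,6}] 3 has one home in col 3: r5c3, so r5c3=3.
Step 7. [r5c5∈{2,5,6}] 2 has one home in row 5: r5c5, so r5c5=2.
Step 8. [r5c2∈{6}] r5c2's peers cover all but 6, so r5c2=6.
Step 9. [r1c5∈{1}] only 1 remains possible at r1c5 ⇒ r1c5=1.
Step 10. [r3c6∈{1}] r3c6 is down to just 1, so r3c6=1.
Step 11. [r5c4∈{4}] r5c4's peers cover all but 4, so r5c4=4.
Step 12. [r3c5∈{3}] r3c5's peers cover all but 3 ⇒ r3c5=3.
Step 13. [r1c2∈{4}] nothing but 4 survives at r1c2, so r1c2=4.
Step 14. [r5c1∈{1}] only 1 remains possible at r5c1. So r5c1=1.
Step 15. [r2c5∈{5}] r2c5 has the single candidate 5 ⇒ r2c5=5.
Step 16. [r3c3∈{6}] only 6 remains possible at r3c3. So r3c3=6.
Step 17. [r4c3∈{5}] r4c3 is down to just 5 ⇒ r4c3=5.
Step 18. [r5c6∈{5}] r5c6's peers cover all but 5, so r5c6=5.
Step 19. [r6c5∈{6}] only 6 remains possible at r6c5. So r6c5=6.
Step 20. [r2c2∈{3}] r2c2's peers cover all but 3. So r2c2=3.
Step 21. [r3c2∈{2}] r3c2 is down to just 2. So r3c2=2.

Answer: 5 4 2 3 1 6 / 6 3 1 2 5 4 / 4 2 6 5 3 1 / 3 1 5 6 4 2 / 1 6 3 4 2 5 / 2 5 4 1 6 3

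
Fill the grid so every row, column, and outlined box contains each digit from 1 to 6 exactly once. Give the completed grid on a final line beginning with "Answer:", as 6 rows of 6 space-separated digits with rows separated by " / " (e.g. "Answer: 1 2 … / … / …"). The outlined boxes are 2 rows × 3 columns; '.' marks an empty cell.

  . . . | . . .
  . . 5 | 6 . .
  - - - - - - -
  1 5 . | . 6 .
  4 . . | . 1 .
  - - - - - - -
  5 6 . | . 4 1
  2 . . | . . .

Step 1. [r1c4∈{1,2,3,4,5}] r1c4 is the only open cell in col 4 admitting 1 ⇒ r1c4=1.
Step 2. [r2c1∈{3}] r2c1 has the single candidate 3, so r2c1=3.
Step 3. [r5c3∈{3}] r5c3 has the single candidate 3, so r5c3=3.
Step 4. [r3c3∈{2}] r3c3's peers cover all but 2 ⇒ r3c3=2.
Step 5. [r2c5∈{2}] r2c5's peers cover all but 2 ⇒ r2c5=2.
Step 6. [r4c6∈{2,3,5}] r4c6 is the only open cell in col 6 admitting 2, so r4c6=2.
Step 7. [r2c6∈{4}] r2c6 has the single candidate 4, so r2c6=4.
Step 8. [r3c6∈{3}] r3c6 has the single candidate 3. So r3c6=3.
Step 9. [r6c4∈{3,5}] col 4 places 3 nowhere but r6c4, so r6c4=3.
Step 10. [r6c3∈{1,4}] 1 has one home in col 3: r6c3, so r6c3=1.
Step 11. [r6c5∈{5}] r6c5's peers cover all but 5, so r6c5=5.
Step 12. [r1c3∈{4,6}] r1c3 is the only open cell in col 3 admitting 4 ⇒ r1c3=4.
Step 13. [r5c4∈{2}] r5c4 is down to just 2 ⇒ r5c4=2.
Step 14. [r4c3∈{6}] only 6 remains possible at r4c3, so r4c3=6.
Step 15. [r4c4∈{5}] nothing but 5 survives at r4c4 ⇒ r4c4=5.
Step 16. [r1c6∈{5}] r1c6 has the single candidate 5, so r1c6=5.
Step 17. [r1c1∈{6}] only 6 remains possible at r1c1 ⇒ r1c1=6.
Step 18. [r1c5∈{3}] only 3 remains possible at r1c5 ⇒ r1c5=3.
Step 19. [r2c2∈{1}] r2c2 has the single candidate 1 ⇒ r2c2=1.
Step 20. [r6c6∈{6}] only 6 remains possible at r6c6, so r6c6=6.
Step 21. [r3c4∈{4}] nothing but 4 survives at r3c4 ⇒ r3c4=4.
Step 22. [r1c2∈{2}] only 2 remains possible at r1c2. So r1c2=2.
Step 23. [r4c2∈{3}] r4c2 is down to just 3 ⇒ r4c2=3.
Step 24. [r6c2∈{4}] only 4 remains possible at r6c2. So r6c2=4.

Answer: 6 2 4 1 3 5 / 3 1 5 6 2 4 / 1 5 2 4 6 3 / 4 3 6 5 1 2 / 5 6 3 2 4 1 / 2 4 1 3 5 6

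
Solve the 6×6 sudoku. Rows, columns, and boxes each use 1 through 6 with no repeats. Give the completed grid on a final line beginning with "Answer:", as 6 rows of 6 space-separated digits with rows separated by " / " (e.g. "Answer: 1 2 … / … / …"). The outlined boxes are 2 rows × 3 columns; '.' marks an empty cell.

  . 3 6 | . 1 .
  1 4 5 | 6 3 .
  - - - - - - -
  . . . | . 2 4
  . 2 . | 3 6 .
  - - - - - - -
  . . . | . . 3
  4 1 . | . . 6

Step 1. [r5c4∈{1,2,4,5}] 1 has one home in row 5: r5c4, so r5c4=1.
Step 2. [r3c4∈{5}] r3c4's peers cover all but 5, so r3c4=5.
Step 3. [r1c1∈{2}] r1c1's peers cover all but 2, so r1c1=2.
Step 4. [r5c2∈{5,6}] r5c2 is the only open cell in col 2 admitting 5. So r5c2=5.
Step 5. [r6c3∈{2,3}] in row 6, 3 fits only at r6c3 ⇒ r6c3=3.
Step 6. [r4c3∈{1,4}] in row 4, 4 fits only at r4c3 ⇒ r4c3=4.
Step 7. [r3c1∈{3,6}] r3c1 is the only open cell in row 3 admitting 3 ⇒ r3c1=3.
Step 8. [r2c6∈{2}] r2c6 has the single candidate 2, so r2c6=2.
Step 9. [r5c3∈{2}] r5c3 has the single candidate 2. So r5c3=2.
Step 10. [r1c4∈{4}] r1c4 has the single candidate 4 ⇒ r1c4=4.
Step 11. [r5c5∈{4}] only 4 remains possible at r5c5, so r5c5=4.
Step 12. [r4c1∈{5}] only 5 remains possible at r4c1, so r4c1=5.
Step 13. [r3c3∈{1}] only 1 remains possible at r3c3. So r3c3=1.
Step 14. [r1c6∈{5}] r1c6's peers cover all but 5 ⇒ r1c6=5.
Step 15. [r5c1∈{6}] nothing but 6 survives at r5c1 ⇒ r5c1=6.
Step 16. [r6c5∈{5}] r6c5 has the single candidate 5, so r6c5=5.
Step 17. [r4c6∈{1}] only 1 remains possible at r4c6. So r4c6=1.
Step 18. [r6c4∈{2}] r6c4's peers cover all but 2 ⇒ r6c4=2.
Step 19. [r3c2∈{6}] r3c2 has the single candidate 6 ⇒ r3c2=6.

Answer: 2 3 6 4 1 5 / 1 4 5 6 3 2 / 3 6 1 5 2 4 / 5 2 4 3 6 1 / 6 5 2 1 4 3 / 4 1 3 2 5 6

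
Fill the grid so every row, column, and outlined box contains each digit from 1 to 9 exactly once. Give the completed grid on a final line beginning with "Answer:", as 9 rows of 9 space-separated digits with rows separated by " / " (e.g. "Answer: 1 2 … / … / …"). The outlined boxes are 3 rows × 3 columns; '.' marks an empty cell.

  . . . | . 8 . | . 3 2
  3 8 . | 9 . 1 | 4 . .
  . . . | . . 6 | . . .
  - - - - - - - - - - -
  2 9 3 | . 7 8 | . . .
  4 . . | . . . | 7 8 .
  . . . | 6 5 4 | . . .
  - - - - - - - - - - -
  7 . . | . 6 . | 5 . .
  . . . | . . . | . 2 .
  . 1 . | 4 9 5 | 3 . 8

Step 1. [r4c4∈{1}] r4c4 is down to just 1, so r4c4=1.
Step 2. [r9c1∈{6}] r9c1 has the single candidate 6, so r9c1=6.
Step 3. [r1c6∈{7}] nothing but 7 survives at r1c6 ⇒ r1c6=7.
Step 4. [r8c6∈{3}] r8c6 has the single candidate 3. So r8c6=3.
Step 5. [r4c7∈{6}] nothing but 6 survives at r4c7 ⇒ r4c7=6.
Step 6. [r8c9∈{1,4,6,7,9}] row 8 places 6 nowhere but r8c9 ⇒ r8c9=6.
Step 7. [r1c4∈{5}] only 5 remains possible at r1c4 ⇒ r1c4=5.
Step 8. [r7c6∈{2}] only 2 remains possible at r7c6 ⇒ r7c6=2.
Step 9. [r3c2∈{2,4,5,7}] 2 has one home in col 2: r3c2, so r3c2=2.
Step 10. [r6c9∈{1,3,9}] in row 6, 3 fits only at r6c9, so r6c9=3.
Step 11. [r2c8∈{5,6,7}] across col 8, 6 lands solely at r2c8. So r2c8=6.
Step 12. [r6c7∈{1,2,9}] row 6 places 2 nowhere but r6c7, so r6c7=2.
Step 13. [r6c8∈{1,9}] r6c8 is the only open cell in row 6 admitting 9, so r6c8=9.
Step 14. [r5c9∈{1,5}] across box 6, 1 lands solely at r5c9. So r5c9=1.
Step 15. [r7c8∈{1,4}] 1 has one home in row 7: r7c8. So r7c8=1.
Step 16. [r8c7∈{9}] only 9 remains possible at r8c7, so r8c7=9.
Step 17. [r7c3∈{4,8,9}] r7c3 is the only open cell in row 7 admitting 9 ⇒ r7c3=9.
Step 18. [r3c9∈{5,7,9}] 9 has one home in col 9: r3c9, so r3c9=9.
Step 19. [r2c9∈{5,7}] col 9 places 7 nowhere but r2c9. So r2c9=7.
Step 20. [r3c3∈{1,4,5,7}] 7 has one home in row 3: r3c3. So r3c3=7.
Step 21. [r2c3∈{5}] only 5 remains possible at r2c3, so r2c3=5.
Step 22. [r3c1∈{1}] r3c1 is down to just 1 ⇒ r3c1=1.
Step 23. [r6c1∈{8}] only 8 remains possible at r6c1. So r6c1=8.
Step 24. [r5c2∈{5,6}] row 5 places 5 nowhere but r5c2. So r5c2=5.
Step 25. [r8c2∈{4}] r8c2's peers cover all but 4. So r8c2=4.
Step 26. [r3c4∈{3}] only 3 remains possible at r3c4. So r3c4=3.
Step 27. [r4c9∈{4,5}] r4c9 is the only open cell in col 9 admitting 5 ⇒ r4c9=5.
Step 28. [r1c3∈{4,6}] in row 1, 4 fits only at r1c3 ⇒ r1c3=4.
Step 29. [r8c3∈{8}] r8c3 is down to just 8, so r8c3=8.
Step 30. [r2c5∈{2}] r2c5 has the single candidate 2, so r2c5=2.
Step 31. [r5c6∈{9}] nothing but 9 survives at r5c6. So r5c6=9.
Step 32. [r6c3∈{1}] r6c3 has the single candidate 1, so r6c3=1.
Step 33. [r1c1∈{9}] nothing but 9 survives at r1c1 ⇒ r1c1=9.
Step 34. [r8c4∈{7}] nothing but 7 survives at r8c4. So r8c4=7.
Step 35. [r3c5∈{4}] nothing but 4 survives at r3c5, so r3c5=4.
Step 36. [r7c2∈{3}] only 3 remains possible at r7c2, so r7c2=3.
Step 37. [r6c2∈{7}] only 7 remains possible at r6c2, so r6c2=7.
Step 38. [r7c4∈{8}] only 8 remains possible at r7c4. So r7c4=8.
Step 39. [r5c5∈{3}] r5c5's peers cover all but 3, so r5c5=3.
Step 40. [r9c8∈{7}] only 7 remains possible at r9c8. So r9c8=7.
Step 41. [r8c5∈{1}] r8c5 is down to just 1. So r8c5=1.
Step 42. [r8c1∈{5}] r8c1 is down to just 5. So r8c1=5.
Step 43. [r9c3∈{2}] r9c3's peers cover all but 2. So r9c3=2.
Step 44. [r1c7∈{1}] r1c7 is down to just 1, so r1c7=1.
Step 45. [r7c9∈{4}] only 4 remains possible at r7c9. So r7c9=4.
Step 46. [r4c8∈{4}] r4c8's peers cover all but 4, so r4c8=4.
Step 47. [r5c4∈{2}] r5c4 is down to just 2, so r5c4=2.
Step 48. [r3c8∈{5}] r3c8 has the single candidate 5. So r3c8=5.
Step 49. [r5c3∈{6}] r5c3 has the single candidate 6 ⇒ r5c3=6.
Step 50. [r1c2∈{6}] r1c2 is down to just 6. So r1c2=6.
Step 51. [r3c7∈{8}] r3c7 is down to just 8, so r3c7=8.

Answer: 9 6 4 5 8 7 1 3 2 / 3 8 5 9 2 1 4 6 7 / 1 2 7 3 4 6 8 5 9 / 2 9 3 1 7 8 6 4 5 / 4 5 6 2 3 9 7 8 1 / 8 7 1 6 5 4 2 9 3 / 7 3 9 8 6 2 5 1 4 / 5 4 8 7 1 3 9 2 6 / 6 1 2 4 9 5 3 7 8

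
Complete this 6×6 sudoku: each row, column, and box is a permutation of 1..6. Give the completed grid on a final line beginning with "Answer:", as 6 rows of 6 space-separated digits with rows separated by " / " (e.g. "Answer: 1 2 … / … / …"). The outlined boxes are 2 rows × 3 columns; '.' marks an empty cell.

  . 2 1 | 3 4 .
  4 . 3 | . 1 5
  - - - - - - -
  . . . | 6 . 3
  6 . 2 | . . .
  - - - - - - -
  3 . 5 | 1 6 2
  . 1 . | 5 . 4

Step 1. [r3c3∈{4}] nothing but 4 survives at r3c3, so r3c3=4.
Step 2. [r3c2∈{5}] nothing but 5 survives at r3c2. So r3c2=5.
Step 3. [r4c5∈{5}] r4c5 is down to just 5, so r4c5=5.
Step 4. [r2c4∈{2}] r2c4 has the single candidate 2. So r2c4=2.
Step 5. [r2c2∈{6}] nothing but 6 survives at r2c2. So r2c2=6.
Step 6. [r6c3∈{6}] r6c3's peers cover all but 6. So r6c3=6.
Step 7. [r1c6∈{6}] r1c6 is down to just 6 ⇒ r1c6=6.
Step 8. [r3c5∈{2}] only 2 remains possible at r3c5. So r3c5=2.
Step 9. [r4c6∈{1}] only 1 remains possible at r4c6, so r4c6=1.
Step 10. [r6c5∈{3}] r6c5 is down to just 3 ⇒ r6c5=3.
Step 11. [r4c4∈{4}] r4c4's peers cover all but 4 ⇒ r4c4=4.
Step 12. [r5c2∈{4}] r5c2's peers cover all but 4 ⇒ r5c2=4.
Step 13. [r6c1∈{2}] r6c1 is down to just 2, so r6c1=2.
Step 14. [r4c2∈{3}] only 3 remains possible at r4c2. So r4c2=3.
Step 15. [r1c1∈{5}] r1c1's peers cover all but 5, so r1c1=5.
Step 16. [r3c1∈{1}] only 1 remains possible at r3c1 ⇒ r3c1=1.

Answer: 5 2 1 3 4 6 / 4 6 3 2 1 5 / 1 5 4 6 2 3 / 6 3 2 4 5 1 / 3 4 5 1 6 2 / 2 1 6 5 3 4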